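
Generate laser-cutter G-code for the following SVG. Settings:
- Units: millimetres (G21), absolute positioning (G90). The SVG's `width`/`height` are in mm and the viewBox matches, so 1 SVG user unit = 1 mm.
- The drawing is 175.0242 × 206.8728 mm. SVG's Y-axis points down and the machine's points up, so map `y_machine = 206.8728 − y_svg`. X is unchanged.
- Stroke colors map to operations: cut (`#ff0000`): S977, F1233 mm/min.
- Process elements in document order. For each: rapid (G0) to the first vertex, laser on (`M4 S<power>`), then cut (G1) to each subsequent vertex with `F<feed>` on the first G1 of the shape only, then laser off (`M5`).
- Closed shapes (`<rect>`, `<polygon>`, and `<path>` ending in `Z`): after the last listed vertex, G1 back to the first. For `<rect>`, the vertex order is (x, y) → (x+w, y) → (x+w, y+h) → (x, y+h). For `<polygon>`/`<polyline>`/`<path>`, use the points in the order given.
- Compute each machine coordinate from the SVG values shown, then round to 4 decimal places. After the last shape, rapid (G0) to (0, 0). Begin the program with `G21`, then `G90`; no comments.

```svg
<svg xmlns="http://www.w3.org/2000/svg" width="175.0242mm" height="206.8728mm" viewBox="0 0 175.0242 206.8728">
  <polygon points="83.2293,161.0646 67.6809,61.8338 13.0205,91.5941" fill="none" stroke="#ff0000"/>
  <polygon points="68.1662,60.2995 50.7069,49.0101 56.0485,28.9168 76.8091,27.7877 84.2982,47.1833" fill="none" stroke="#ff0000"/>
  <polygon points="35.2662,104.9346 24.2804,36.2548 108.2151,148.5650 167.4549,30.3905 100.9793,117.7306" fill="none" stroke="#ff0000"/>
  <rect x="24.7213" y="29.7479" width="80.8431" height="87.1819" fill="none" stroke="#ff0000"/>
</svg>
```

1 u = 1 mm; y_m = 206.8728 − y.

[1] `<polygon>` closed polygon, #ff0000→cut S977 F1233: (83.2293,45.8082) → (67.6809,145.0390) → (13.0205,115.2787) → (83.2293,45.8082) (closed)

[2] `<polygon>` regular polygon, #ff0000→cut S977 F1233: (68.1662,146.5733) → (50.7069,157.8627) → (56.0485,177.9560) → (76.8091,179.0851) → (84.2982,159.6895) → (68.1662,146.5733) (closed)

[3] `<polygon>` closed polygon, #ff0000→cut S977 F1233: (35.2662,101.9382) → (24.2804,170.6180) → (108.2151,58.3078) → (167.4549,176.4823) → (100.9793,89.1422) → (35.2662,101.9382) (closed)

[4] `<rect>` rectangle, #ff0000→cut S977 F1233: (24.7213,177.1249) → (105.5644,177.1249) → (105.5644,89.9430) → (24.7213,89.9430) → (24.7213,177.1249) (closed)

G21
G90
G0 X83.2293 Y45.8082
M4 S977
G1 X67.6809 Y145.0390 F1233
G1 X13.0205 Y115.2787
G1 X83.2293 Y45.8082
M5
G0 X68.1662 Y146.5733
M4 S977
G1 X50.7069 Y157.8627 F1233
G1 X56.0485 Y177.9560
G1 X76.8091 Y179.0851
G1 X84.2982 Y159.6895
G1 X68.1662 Y146.5733
M5
G0 X35.2662 Y101.9382
M4 S977
G1 X24.2804 Y170.6180 F1233
G1 X108.2151 Y58.3078
G1 X167.4549 Y176.4823
G1 X100.9793 Y89.1422
G1 X35.2662 Y101.9382
M5
G0 X24.7213 Y177.1249
M4 S977
G1 X105.5644 Y177.1249 F1233
G1 X105.5644 Y89.9430
G1 X24.7213 Y89.9430
G1 X24.7213 Y177.1249
M5
G0 X0.0000 Y0.0000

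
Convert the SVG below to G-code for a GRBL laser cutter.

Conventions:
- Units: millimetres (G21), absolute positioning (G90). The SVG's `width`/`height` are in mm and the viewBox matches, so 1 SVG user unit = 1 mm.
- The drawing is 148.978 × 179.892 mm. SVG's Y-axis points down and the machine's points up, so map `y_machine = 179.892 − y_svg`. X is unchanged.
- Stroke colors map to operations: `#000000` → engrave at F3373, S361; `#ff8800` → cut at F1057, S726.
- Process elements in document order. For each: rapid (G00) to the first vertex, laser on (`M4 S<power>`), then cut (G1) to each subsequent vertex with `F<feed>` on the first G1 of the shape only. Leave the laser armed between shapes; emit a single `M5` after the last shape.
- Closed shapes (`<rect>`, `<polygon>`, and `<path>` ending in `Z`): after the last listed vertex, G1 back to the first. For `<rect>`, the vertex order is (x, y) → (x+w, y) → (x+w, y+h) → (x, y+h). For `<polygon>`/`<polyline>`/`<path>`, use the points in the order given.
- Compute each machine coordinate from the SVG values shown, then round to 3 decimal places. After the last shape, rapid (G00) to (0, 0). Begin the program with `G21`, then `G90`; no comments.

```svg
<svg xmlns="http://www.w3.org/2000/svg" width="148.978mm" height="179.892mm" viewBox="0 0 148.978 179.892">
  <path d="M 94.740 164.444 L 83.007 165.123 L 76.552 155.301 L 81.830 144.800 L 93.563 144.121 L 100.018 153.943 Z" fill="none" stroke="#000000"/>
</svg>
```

viewBox `0 0 148.978 179.892` with mm width/height → 1 unit = 1 mm. Flip: y_m = 179.892 − y_svg.

**Shape 1** — `<path>` regular polygon, stroke `#000000` → engrave (S361, F3373). Machine vertices: (94.740,15.448) → (83.007,14.769) → (76.552,24.591) → (81.830,35.092) → (93.563,35.771) → (100.018,25.949) → (94.740,15.448). Closed: final G1 returns to the first vertex.

G21
G90
G00 X94.740 Y15.448
M4 S361
G1 X83.007 Y14.769 F3373
G1 X76.552 Y24.591
G1 X81.830 Y35.092
G1 X93.563 Y35.771
G1 X100.018 Y25.949
G1 X94.740 Y15.448
M5
G00 X0.000 Y0.000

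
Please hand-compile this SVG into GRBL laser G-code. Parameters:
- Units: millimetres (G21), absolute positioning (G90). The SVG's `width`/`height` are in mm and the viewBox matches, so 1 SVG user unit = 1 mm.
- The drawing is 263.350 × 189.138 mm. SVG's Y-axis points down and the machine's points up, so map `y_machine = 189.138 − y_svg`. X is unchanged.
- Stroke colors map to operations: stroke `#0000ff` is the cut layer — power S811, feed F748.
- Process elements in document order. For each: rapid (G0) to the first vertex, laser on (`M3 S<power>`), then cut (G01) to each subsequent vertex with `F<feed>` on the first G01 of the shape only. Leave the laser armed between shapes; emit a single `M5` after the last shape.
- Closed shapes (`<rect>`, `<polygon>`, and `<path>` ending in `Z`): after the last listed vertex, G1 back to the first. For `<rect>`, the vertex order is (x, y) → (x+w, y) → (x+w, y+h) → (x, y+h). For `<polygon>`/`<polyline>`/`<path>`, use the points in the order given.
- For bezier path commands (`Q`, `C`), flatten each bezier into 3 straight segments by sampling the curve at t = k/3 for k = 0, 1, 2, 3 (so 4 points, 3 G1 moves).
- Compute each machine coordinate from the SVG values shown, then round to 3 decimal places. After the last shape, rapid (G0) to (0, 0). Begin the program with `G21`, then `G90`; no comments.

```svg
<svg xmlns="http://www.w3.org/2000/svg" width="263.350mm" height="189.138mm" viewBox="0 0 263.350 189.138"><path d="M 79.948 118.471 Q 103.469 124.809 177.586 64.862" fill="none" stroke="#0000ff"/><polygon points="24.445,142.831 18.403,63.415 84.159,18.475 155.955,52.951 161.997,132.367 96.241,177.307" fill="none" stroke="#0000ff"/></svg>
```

G21
G90
G0 X79.948 Y70.667
M3 S811
G01 X101.250 Y73.807 F748
G01 X133.796 Y91.676
G01 X177.586 Y124.276
G0 X24.445 Y46.307
M3 S811
G01 X18.403 Y125.723 F748
G01 X84.159 Y170.663
G01 X155.955 Y136.187
G01 X161.997 Y56.771
G01 X96.241 Y11.831
G01 X24.445 Y46.307
M5
G0 X0.000 Y0.000

Since the viewBox matches the mm dimensions, user units are millimetres directly. The only transform is the Y-flip y_m = 189.138 − y_svg.

Shape 1 is a quadratic bezier drawn with `<path>`. Its stroke #0000ff means cut at S811, F748. After flipping Y the toolpath is (79.948,70.667) → (101.250,73.807) → (133.796,91.676) → (177.586,124.276).

Shape 2 is a regular polygon drawn with `<polygon>`. Its stroke #0000ff means cut at S811, F748. After flipping Y the toolpath is (24.445,46.307) → (18.403,125.723) → (84.159,170.663) → (155.955,136.187) → (161.997,56.771) → (96.241,11.831) → (24.445,46.307), returning to the start.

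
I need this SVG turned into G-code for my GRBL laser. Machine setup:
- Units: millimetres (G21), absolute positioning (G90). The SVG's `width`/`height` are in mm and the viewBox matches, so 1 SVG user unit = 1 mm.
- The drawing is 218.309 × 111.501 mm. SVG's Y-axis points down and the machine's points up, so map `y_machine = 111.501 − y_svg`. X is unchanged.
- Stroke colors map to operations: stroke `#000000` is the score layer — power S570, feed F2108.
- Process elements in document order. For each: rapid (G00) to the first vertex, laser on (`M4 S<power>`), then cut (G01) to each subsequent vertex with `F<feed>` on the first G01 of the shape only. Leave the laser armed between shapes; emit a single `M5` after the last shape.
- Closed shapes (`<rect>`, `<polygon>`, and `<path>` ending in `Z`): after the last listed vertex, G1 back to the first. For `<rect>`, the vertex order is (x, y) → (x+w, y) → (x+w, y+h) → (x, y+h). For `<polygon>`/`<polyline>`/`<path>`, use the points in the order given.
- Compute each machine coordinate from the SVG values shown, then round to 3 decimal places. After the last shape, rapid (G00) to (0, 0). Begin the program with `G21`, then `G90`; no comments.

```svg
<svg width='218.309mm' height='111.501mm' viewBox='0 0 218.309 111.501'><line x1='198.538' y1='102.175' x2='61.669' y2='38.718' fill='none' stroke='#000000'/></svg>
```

G21
G90
G00 X198.538 Y9.326
M4 S570
G01 X61.669 Y72.783 F2108
M5
G00 X0.000 Y0.000

viewBox `0 0 218.309 111.501` with mm width/height → 1 unit = 1 mm. Flip: y_m = 111.501 − y_svg.

**Shape 1** — `<line>` line segment, stroke `#000000` → score (S570, F2108). Machine vertices: (198.538,9.326) → (61.669,72.783). Open path.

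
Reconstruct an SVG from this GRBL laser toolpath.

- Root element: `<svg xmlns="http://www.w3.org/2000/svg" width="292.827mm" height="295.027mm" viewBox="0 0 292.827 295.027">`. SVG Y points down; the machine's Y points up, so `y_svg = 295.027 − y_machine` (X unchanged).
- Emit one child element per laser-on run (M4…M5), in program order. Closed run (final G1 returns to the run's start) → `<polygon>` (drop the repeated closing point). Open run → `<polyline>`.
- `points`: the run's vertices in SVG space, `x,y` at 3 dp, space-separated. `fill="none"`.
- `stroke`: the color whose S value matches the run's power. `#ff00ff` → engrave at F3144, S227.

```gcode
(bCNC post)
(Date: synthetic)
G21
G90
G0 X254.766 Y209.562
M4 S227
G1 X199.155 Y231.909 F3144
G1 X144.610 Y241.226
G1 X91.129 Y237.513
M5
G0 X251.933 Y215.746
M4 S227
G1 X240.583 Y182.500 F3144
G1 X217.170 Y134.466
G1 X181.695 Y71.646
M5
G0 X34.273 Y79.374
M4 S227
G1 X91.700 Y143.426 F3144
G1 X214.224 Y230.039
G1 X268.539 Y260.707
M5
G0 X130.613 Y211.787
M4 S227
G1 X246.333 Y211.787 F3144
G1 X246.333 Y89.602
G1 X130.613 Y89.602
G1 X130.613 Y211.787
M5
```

<svg xmlns="http://www.w3.org/2000/svg" width="292.827mm" height="295.027mm" viewBox="0 0 292.827 295.027">
  <polyline points="254.766,85.465 199.155,63.118 144.610,53.801 91.129,57.514" fill="none" stroke="#ff00ff"/>
  <polyline points="251.933,79.281 240.583,112.527 217.170,160.561 181.695,223.381" fill="none" stroke="#ff00ff"/>
  <polyline points="34.273,215.653 91.700,151.601 214.224,64.988 268.539,34.320" fill="none" stroke="#ff00ff"/>
  <polygon points="130.613,83.240 246.333,83.240 246.333,205.425 130.613,205.425" fill="none" stroke="#ff00ff"/>
</svg>

y_svg = 295.027 − y_m. Every run uses S227, so all elements get stroke `#ff00ff` (engrave).

[1] open run; points: 254.766,85.465 199.155,63.118 144.610,53.801 91.129,57.514

[2] open run; points: 251.933,79.281 240.583,112.527 217.170,160.561 181.695,223.381

[3] open run; points: 34.273,215.653 91.700,151.601 214.224,64.988 268.539,34.320

[4] closed run; points: 130.613,83.240 246.333,83.240 246.333,205.425 130.613,205.425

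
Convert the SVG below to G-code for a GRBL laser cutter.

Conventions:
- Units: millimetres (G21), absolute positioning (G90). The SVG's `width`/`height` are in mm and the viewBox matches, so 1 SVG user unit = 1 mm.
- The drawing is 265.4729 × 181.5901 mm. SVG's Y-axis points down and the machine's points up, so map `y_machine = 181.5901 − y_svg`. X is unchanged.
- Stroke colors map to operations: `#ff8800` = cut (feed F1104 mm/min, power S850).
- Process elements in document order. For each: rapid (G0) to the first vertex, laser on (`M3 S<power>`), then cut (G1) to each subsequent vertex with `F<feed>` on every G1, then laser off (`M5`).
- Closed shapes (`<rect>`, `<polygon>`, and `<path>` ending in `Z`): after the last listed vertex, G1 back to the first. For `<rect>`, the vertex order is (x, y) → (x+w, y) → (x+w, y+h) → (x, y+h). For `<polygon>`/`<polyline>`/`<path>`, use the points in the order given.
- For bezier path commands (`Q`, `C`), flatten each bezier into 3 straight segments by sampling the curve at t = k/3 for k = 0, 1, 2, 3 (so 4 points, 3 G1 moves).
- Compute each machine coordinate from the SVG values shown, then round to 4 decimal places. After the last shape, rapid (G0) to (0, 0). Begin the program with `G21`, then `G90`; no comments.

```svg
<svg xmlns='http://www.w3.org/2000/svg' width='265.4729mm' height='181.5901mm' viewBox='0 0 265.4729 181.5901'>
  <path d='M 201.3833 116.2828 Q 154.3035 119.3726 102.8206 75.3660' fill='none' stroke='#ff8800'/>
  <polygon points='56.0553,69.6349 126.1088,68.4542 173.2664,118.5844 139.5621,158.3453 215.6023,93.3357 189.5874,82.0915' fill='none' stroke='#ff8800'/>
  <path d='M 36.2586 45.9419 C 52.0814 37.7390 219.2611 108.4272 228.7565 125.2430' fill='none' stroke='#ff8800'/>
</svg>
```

1 u = 1 mm; y_m = 181.5901 − y.

[1] `<path>` quadratic bezier, #ff8800→cut S850 F1104: (201.3833,65.3073) → (169.5075,68.4804) → (136.6533,82.1193) → (102.8206,106.2241)

[2] `<polygon>` closed polygon, #ff8800→cut S850 F1104: (56.0553,111.9552) → (126.1088,113.1359) → (173.2664,63.0057) → (139.5621,23.2448) → (215.6023,88.2544) → (189.5874,99.4986) → (56.0553,111.9552) (closed)

[3] `<path>` cubic bezier, #ff8800→cut S850 F1104: (36.2586,135.6482) → (91.0877,122.4712) → (178.1456,86.2032) → (228.7565,56.3471)

G21
G90
G0 X201.3833 Y65.3073
M3 S850
G1 X169.5075 Y68.4804 F1104
G1 X136.6533 Y82.1193 F1104
G1 X102.8206 Y106.2241 F1104
M5
G0 X56.0553 Y111.9552
M3 S850
G1 X126.1088 Y113.1359 F1104
G1 X173.2664 Y63.0057 F1104
G1 X139.5621 Y23.2448 F1104
G1 X215.6023 Y88.2544 F1104
G1 X189.5874 Y99.4986 F1104
G1 X56.0553 Y111.9552 F1104
M5
G0 X36.2586 Y135.6482
M3 S850
G1 X91.0877 Y122.4712 F1104
G1 X178.1456 Y86.2032 F1104
G1 X228.7565 Y56.3471 F1104
M5
G0 X0.0000 Y0.0000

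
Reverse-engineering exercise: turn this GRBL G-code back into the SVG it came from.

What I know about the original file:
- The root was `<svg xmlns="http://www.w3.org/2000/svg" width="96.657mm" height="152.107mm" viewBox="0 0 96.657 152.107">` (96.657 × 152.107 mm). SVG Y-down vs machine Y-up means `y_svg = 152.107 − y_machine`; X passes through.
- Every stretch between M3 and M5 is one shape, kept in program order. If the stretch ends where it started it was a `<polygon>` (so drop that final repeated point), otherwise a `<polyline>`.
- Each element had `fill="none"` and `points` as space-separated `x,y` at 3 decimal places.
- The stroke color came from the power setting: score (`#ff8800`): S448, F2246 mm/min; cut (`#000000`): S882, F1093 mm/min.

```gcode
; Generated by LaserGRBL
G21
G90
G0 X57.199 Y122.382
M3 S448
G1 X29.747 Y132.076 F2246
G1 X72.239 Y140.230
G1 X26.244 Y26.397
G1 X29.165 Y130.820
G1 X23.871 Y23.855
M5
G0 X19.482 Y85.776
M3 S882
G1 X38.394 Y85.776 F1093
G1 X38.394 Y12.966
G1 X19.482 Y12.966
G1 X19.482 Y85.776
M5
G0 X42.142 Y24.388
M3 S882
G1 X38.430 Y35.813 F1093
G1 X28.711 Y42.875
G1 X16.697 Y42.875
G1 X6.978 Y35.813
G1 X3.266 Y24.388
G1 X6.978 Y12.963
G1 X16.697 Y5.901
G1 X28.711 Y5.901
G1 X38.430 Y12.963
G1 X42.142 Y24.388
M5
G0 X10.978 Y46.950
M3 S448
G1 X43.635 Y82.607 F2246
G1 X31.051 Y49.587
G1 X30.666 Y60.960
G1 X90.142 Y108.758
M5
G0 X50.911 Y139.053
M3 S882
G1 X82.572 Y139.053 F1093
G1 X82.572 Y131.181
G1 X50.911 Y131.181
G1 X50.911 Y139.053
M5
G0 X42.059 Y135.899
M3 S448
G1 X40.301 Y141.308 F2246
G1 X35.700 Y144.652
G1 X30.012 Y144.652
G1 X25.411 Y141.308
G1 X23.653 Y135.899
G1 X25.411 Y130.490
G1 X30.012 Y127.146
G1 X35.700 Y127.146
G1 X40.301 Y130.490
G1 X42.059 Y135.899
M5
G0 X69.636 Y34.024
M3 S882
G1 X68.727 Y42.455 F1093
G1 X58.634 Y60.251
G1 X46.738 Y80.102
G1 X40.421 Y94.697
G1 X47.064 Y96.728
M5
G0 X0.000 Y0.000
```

<svg xmlns="http://www.w3.org/2000/svg" width="96.657mm" height="152.107mm" viewBox="0 0 96.657 152.107">
  <polyline points="57.199,29.725 29.747,20.031 72.239,11.877 26.244,125.710 29.165,21.287 23.871,128.252" fill="none" stroke="#ff8800"/>
  <polygon points="19.482,66.331 38.394,66.331 38.394,139.141 19.482,139.141" fill="none" stroke="#000000"/>
  <polygon points="42.142,127.719 38.430,116.294 28.711,109.232 16.697,109.232 6.978,116.294 3.266,127.719 6.978,139.144 16.697,146.206 28.711,146.206 38.430,139.144" fill="none" stroke="#000000"/>
  <polyline points="10.978,105.157 43.635,69.500 31.051,102.520 30.666,91.147 90.142,43.349" fill="none" stroke="#ff8800"/>
  <polygon points="50.911,13.054 82.572,13.054 82.572,20.926 50.911,20.926" fill="none" stroke="#000000"/>
  <polygon points="42.059,16.208 40.301,10.799 35.700,7.455 30.012,7.455 25.411,10.799 23.653,16.208 25.411,21.617 30.012,24.961 35.700,24.961 40.301,21.617" fill="none" stroke="#ff8800"/>
  <polyline points="69.636,118.083 68.727,109.652 58.634,91.856 46.738,72.005 40.421,57.410 47.064,55.379" fill="none" stroke="#000000"/>
</svg>

y_svg = 152.107 − y_m.

[1] S448→`#ff8800` (score); open run; points: 57.199,29.725 29.747,20.031 72.239,11.877 26.244,125.710 29.165,21.287 23.871,128.252

[2] S882→`#000000` (cut); closed run; points: 19.482,66.331 38.394,66.331 38.394,139.141 19.482,139.141

[3] S882→`#000000` (cut); closed run; points: 42.142,127.719 38.430,116.294 28.711,109.232 16.697,109.232 6.978,116.294 3.266,127.719 6.978,139.144 16.697,146.206 28.711,146.206 38.430,139.144

[4] S448→`#ff8800` (score); open run; points: 10.978,105.157 43.635,69.500 31.051,102.520 30.666,91.147 90.142,43.349

[5] S882→`#000000` (cut); closed run; points: 50.911,13.054 82.572,13.054 82.572,20.926 50.911,20.926

[6] S448→`#ff8800` (score); closed run; points: 42.059,16.208 40.301,10.799 35.700,7.455 30.012,7.455 25.411,10.799 23.653,16.208 25.411,21.617 30.012,24.961 35.700,24.961 40.301,21.617

[7] S882→`#000000` (cut); open run; points: 69.636,118.083 68.727,109.652 58.634,91.856 46.738,72.005 40.421,57.410 47.064,55.379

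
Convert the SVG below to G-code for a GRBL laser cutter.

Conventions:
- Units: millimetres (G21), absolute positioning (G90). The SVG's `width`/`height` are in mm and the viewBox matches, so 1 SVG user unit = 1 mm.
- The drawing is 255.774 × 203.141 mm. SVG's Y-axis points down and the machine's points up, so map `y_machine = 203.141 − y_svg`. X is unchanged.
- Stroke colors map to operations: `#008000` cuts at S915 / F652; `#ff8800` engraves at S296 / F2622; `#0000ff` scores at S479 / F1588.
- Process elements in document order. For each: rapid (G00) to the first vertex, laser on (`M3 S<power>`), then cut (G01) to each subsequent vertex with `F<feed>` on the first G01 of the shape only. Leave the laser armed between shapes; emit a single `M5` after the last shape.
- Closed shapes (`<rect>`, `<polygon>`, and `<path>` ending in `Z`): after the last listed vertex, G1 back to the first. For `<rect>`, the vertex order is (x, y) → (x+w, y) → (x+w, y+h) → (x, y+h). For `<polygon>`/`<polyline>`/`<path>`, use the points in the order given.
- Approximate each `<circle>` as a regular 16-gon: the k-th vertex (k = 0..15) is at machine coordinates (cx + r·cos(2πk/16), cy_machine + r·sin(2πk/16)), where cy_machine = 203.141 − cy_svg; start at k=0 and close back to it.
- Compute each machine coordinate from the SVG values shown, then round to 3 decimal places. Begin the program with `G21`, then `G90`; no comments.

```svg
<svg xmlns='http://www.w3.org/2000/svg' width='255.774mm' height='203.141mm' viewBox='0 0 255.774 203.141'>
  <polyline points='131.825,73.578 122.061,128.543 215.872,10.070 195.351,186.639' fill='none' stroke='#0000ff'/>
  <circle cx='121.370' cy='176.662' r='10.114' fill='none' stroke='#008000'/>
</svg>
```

1 u = 1 mm; y_m = 203.141 − y.

[1] `<polyline>` open polyline, #0000ff→score S479 F1588: (131.825,129.563) → (122.061,74.598) → (215.872,193.071) → (195.351,16.502)

[2] `<circle>` circle, #008000→cut S915 F652: (131.484,26.479) → (130.714,30.349) → (128.522,33.631) → (125.240,35.823) → (121.370,36.593) → (117.500,35.823) → (114.218,33.631) → (112.026,30.349) → (111.256,26.479) → (112.026,22.609) → (114.218,19.327) → (117.500,17.135) → (121.370,16.365) → (125.240,17.135) → (128.522,19.327) → (130.714,22.609) → (131.484,26.479) (closed)

G21
G90
G00 X131.825 Y129.563
M3 S479
G01 X122.061 Y74.598 F1588
G01 X215.872 Y193.071
G01 X195.351 Y16.502
G00 X131.484 Y26.479
M3 S915
G01 X130.714 Y30.349 F652
G01 X128.522 Y33.631
G01 X125.240 Y35.823
G01 X121.370 Y36.593
G01 X117.500 Y35.823
G01 X114.218 Y33.631
G01 X112.026 Y30.349
G01 X111.256 Y26.479
G01 X112.026 Y22.609
G01 X114.218 Y19.327
G01 X117.500 Y17.135
G01 X121.370 Y16.365
G01 X125.240 Y17.135
G01 X128.522 Y19.327
G01 X130.714 Y22.609
G01 X131.484 Y26.479
M5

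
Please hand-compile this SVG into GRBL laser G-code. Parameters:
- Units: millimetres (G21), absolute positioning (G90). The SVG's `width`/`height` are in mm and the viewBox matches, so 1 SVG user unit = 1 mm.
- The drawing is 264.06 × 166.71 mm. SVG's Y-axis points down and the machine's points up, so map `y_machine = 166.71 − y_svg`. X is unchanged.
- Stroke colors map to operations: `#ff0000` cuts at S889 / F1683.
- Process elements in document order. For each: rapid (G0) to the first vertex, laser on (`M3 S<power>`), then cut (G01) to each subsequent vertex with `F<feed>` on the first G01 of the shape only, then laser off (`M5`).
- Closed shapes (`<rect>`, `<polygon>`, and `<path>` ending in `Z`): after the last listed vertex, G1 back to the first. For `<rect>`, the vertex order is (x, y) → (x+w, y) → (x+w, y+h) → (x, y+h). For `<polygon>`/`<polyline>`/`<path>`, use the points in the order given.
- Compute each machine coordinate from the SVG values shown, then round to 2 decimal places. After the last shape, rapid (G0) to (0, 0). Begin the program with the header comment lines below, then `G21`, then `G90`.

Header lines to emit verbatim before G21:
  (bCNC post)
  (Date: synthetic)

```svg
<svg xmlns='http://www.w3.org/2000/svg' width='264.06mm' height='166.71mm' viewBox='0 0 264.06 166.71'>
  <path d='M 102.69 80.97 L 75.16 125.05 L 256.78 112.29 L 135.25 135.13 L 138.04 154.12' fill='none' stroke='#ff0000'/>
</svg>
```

1 u = 1 mm; y_m = 166.71 − y.

[1] `<path>` open polyline, #ff0000→cut S889 F1683: (102.69,85.74) → (75.16,41.66) → (256.78,54.42) → (135.25,31.58) → (138.04,12.59)

(bCNC post)
(Date: synthetic)
G21
G90
G0 X102.69 Y85.74
M3 S889
G01 X75.16 Y41.66 F1683
G01 X256.78 Y54.42
G01 X135.25 Y31.58
G01 X138.04 Y12.59
M5
G0 X0.00 Y0.00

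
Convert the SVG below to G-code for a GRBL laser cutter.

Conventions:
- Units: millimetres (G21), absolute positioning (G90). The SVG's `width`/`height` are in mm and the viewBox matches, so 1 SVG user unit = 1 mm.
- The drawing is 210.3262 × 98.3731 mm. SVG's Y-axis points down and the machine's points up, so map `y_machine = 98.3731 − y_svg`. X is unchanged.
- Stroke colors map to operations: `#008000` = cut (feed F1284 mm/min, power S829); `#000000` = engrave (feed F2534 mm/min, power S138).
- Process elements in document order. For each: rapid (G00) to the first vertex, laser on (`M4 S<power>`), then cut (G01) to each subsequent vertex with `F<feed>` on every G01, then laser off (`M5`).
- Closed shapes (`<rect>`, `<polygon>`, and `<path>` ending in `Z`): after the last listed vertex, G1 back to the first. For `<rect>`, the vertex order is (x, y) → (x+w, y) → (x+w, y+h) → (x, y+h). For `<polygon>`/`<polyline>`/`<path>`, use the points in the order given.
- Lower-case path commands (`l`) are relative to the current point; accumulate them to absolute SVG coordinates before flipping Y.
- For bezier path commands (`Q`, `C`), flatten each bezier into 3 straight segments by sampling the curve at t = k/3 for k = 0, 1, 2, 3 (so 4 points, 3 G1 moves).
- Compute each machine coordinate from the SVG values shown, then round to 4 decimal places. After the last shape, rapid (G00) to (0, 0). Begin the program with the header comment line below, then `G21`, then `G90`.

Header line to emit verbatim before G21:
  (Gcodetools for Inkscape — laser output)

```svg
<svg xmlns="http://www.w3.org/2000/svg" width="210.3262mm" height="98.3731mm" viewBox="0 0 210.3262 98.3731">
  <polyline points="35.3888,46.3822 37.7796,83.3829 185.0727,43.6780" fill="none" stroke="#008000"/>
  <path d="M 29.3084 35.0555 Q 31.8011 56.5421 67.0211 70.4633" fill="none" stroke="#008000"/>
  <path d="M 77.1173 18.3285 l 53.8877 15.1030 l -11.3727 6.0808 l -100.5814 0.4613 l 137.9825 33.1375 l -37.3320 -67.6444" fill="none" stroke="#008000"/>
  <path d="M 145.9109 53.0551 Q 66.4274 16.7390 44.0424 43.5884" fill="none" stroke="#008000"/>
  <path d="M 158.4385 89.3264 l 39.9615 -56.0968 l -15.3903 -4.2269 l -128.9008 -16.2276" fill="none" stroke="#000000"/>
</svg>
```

1 u = 1 mm; y_m = 98.3731 − y.

[1] `<polyline>` open polyline, #008000→cut S829 F1284: (35.3888,51.9909) → (37.7796,14.9902) → (185.0727,54.6951)

[2] `<path>` quadratic bezier, #008000→cut S829 F1284: (29.3084,63.3176) → (34.6066,49.8338) → (47.1775,38.0312) → (67.0211,27.9098)

[3] `<path>` open polyline, #008000→cut S829 F1284: (77.1173,80.0446) → (131.0050,64.9416) → (119.6323,58.8608) → (19.0509,58.3995) → (157.0334,25.2620) → (119.7014,92.9064)

[4] `<path>` quadratic bezier, #008000→cut S829 F1284: (145.9109,45.3180) → (99.2662,62.5103) → (65.3100,65.6659) → (44.0424,54.7847)

[5] `<path>` open polyline, #000000→engrave S138 F2534: (158.4385,9.0467) → (198.4000,65.1435) → (183.0097,69.3704) → (54.1089,85.5980)

(Gcodetools for Inkscape — laser output)
G21
G90
G00 X35.3888 Y51.9909
M4 S829
G01 X37.7796 Y14.9902 F1284
G01 X185.0727 Y54.6951 F1284
M5
G00 X29.3084 Y63.3176
M4 S829
G01 X34.6066 Y49.8338 F1284
G01 X47.1775 Y38.0312 F1284
G01 X67.0211 Y27.9098 F1284
M5
G00 X77.1173 Y80.0446
M4 S829
G01 X131.0050 Y64.9416 F1284
G01 X119.6323 Y58.8608 F1284
G01 X19.0509 Y58.3995 F1284
G01 X157.0334 Y25.2620 F1284
G01 X119.7014 Y92.9064 F1284
M5
G00 X145.9109 Y45.3180
M4 S829
G01 X99.2662 Y62.5103 F1284
G01 X65.3100 Y65.6659 F1284
G01 X44.0424 Y54.7847 F1284
M5
G00 X158.4385 Y9.0467
M4 S138
G01 X198.4000 Y65.1435 F2534
G01 X183.0097 Y69.3704 F2534
G01 X54.1089 Y85.5980 F2534
M5
G00 X0.0000 Y0.0000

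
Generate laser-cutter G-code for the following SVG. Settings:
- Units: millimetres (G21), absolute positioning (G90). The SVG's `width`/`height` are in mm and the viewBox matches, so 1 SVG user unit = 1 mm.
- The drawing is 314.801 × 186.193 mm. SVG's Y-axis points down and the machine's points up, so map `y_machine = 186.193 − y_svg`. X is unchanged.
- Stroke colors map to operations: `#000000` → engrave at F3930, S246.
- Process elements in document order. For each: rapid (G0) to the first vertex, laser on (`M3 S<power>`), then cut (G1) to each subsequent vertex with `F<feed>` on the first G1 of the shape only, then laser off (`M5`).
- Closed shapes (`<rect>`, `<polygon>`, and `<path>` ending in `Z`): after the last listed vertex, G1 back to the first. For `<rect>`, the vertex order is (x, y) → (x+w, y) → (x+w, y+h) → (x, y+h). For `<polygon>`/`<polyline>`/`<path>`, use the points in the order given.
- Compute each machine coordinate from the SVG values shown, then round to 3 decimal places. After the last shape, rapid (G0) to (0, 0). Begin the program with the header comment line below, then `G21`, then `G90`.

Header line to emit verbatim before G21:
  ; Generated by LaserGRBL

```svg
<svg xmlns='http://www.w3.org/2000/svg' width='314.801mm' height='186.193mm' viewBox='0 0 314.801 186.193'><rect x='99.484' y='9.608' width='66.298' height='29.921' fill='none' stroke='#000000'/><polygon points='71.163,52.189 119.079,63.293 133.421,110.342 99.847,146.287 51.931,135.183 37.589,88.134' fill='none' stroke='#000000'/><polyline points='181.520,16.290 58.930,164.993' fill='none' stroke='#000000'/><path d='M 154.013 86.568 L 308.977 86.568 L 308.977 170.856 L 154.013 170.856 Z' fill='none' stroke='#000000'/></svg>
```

; Generated by LaserGRBL
G21
G90
G0 X99.484 Y176.585
M3 S246
G1 X165.782 Y176.585 F3930
G1 X165.782 Y146.664
G1 X99.484 Y146.664
G1 X99.484 Y176.585
M5
G0 X71.163 Y134.004
M3 S246
G1 X119.079 Y122.900 F3930
G1 X133.421 Y75.851
G1 X99.847 Y39.906
G1 X51.931 Y51.010
G1 X37.589 Y98.059
G1 X71.163 Y134.004
M5
G0 X181.520 Y169.903
M3 S246
G1 X58.930 Y21.200 F3930
M5
G0 X154.013 Y99.625
M3 S246
G1 X308.977 Y99.625 F3930
G1 X308.977 Y15.337
G1 X154.013 Y15.337
G1 X154.013 Y99.625
M5
G0 X0.000 Y0.000

Since the viewBox matches the mm dimensions, user units are millimetres directly. The only transform is the Y-flip y_m = 186.193 − y_svg.

Shape 1 is a rectangle drawn with `<rect>`. Its stroke #000000 means engrave at S246, F3930. After flipping Y the toolpath is (99.484,176.585) → (165.782,176.585) → (165.782,146.664) → (99.484,146.664) → (99.484,176.585), returning to the start.

Shape 2 is a regular polygon drawn with `<polygon>`. Its stroke #000000 means engrave at S246, F3930. After flipping Y the toolpath is (71.163,134.004) → (119.079,122.900) → (133.421,75.851) → (99.847,39.906) → (51.931,51.010) → (37.589,98.059) → (71.163,134.004), returning to the start.

Shape 3 is a line segment drawn with `<polyline>`. Its stroke #000000 means engrave at S246, F3930. After flipping Y the toolpath is (181.520,169.903) → (58.930,21.200).

Shape 4 is a rectangle drawn with `<path>`. Its stroke #000000 means engrave at S246, F3930. After flipping Y the toolpath is (154.013,99.625) → (308.977,99.625) → (308.977,15.337) → (154.013,15.337) → (154.013,99.625), returning to the start.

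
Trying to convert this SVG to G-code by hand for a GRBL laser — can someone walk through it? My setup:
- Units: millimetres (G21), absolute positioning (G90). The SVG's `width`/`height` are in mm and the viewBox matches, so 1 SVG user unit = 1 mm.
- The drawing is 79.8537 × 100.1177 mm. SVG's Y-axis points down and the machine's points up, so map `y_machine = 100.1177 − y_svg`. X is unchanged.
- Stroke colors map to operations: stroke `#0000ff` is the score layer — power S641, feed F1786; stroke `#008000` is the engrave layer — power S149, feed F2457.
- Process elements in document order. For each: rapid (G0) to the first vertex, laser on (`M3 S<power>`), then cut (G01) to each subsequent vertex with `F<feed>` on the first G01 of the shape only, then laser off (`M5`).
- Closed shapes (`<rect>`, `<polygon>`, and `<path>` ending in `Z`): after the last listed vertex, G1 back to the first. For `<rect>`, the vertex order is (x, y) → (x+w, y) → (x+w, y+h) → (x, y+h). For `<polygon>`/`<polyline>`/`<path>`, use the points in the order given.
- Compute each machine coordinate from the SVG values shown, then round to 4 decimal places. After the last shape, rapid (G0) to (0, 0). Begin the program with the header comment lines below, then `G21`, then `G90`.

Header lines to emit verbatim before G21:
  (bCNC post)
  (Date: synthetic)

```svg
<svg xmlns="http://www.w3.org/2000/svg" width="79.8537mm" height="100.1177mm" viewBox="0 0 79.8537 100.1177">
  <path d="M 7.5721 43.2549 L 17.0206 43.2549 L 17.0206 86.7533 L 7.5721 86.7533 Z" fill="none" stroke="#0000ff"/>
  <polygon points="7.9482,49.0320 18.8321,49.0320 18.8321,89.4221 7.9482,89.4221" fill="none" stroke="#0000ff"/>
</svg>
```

(bCNC post)
(Date: synthetic)
G21
G90
G0 X7.5721 Y56.8628
M3 S641
G01 X17.0206 Y56.8628 F1786
G01 X17.0206 Y13.3644
G01 X7.5721 Y13.3644
G01 X7.5721 Y56.8628
M5
G0 X7.9482 Y51.0857
M3 S641
G01 X18.8321 Y51.0857 F1786
G01 X18.8321 Y10.6956
G01 X7.9482 Y10.6956
G01 X7.9482 Y51.0857
M5
G0 X0.0000 Y0.0000

Since the viewBox matches the mm dimensions, user units are millimetres directly. The only transform is the Y-flip y_m = 100.1177 − y_svg.

Shape 1 is a rectangle drawn with `<path>`. Its stroke #0000ff means score at S641, F1786. After flipping Y the toolpath is (7.5721,56.8628) → (17.0206,56.8628) → (17.0206,13.3644) → (7.5721,13.3644) → (7.5721,56.8628), returning to the start.

Shape 2 is a rectangle drawn with `<polygon>`. Its stroke #0000ff means score at S641, F1786. After flipping Y the toolpath is (7.9482,51.0857) → (18.8321,51.0857) → (18.8321,10.6956) → (7.9482,10.6956) → (7.9482,51.0857), returning to the start.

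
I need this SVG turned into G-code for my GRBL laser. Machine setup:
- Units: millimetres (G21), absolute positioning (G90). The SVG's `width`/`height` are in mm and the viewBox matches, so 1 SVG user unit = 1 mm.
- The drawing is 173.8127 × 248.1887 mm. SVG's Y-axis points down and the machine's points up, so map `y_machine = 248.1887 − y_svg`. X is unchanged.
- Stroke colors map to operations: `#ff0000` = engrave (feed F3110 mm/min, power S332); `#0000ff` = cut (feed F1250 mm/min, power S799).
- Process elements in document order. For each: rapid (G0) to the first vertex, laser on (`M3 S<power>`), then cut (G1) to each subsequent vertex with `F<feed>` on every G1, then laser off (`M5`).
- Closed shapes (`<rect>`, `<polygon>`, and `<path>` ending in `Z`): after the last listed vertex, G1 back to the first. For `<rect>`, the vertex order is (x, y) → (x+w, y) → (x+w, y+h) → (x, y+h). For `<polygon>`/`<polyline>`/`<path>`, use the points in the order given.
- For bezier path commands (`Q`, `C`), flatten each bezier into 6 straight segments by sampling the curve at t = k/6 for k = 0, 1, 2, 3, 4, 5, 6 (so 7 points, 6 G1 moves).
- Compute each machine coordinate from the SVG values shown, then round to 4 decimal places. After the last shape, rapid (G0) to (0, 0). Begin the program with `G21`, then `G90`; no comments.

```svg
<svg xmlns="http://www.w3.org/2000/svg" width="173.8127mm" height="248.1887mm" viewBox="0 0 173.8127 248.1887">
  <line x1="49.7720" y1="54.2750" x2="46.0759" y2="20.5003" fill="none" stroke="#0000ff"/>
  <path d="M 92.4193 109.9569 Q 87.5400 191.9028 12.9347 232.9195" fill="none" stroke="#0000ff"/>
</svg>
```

G21
G90
G0 X49.7720 Y193.9137
M3 S799
G1 X46.0759 Y227.6884 F1250
M5
G0 X92.4193 Y138.2318
M3 S799
G1 X88.8560 Y112.0534 F1250
G1 X81.4191 Y88.1489 F1250
G1 X70.1085 Y66.5182 F1250
G1 X54.9242 Y47.1614 F1250
G1 X35.8663 Y30.0784 F1250
G1 X12.9347 Y15.2692 F1250
M5
G0 X0.0000 Y0.0000

Since the viewBox matches the mm dimensions, user units are millimetres directly. The only transform is the Y-flip y_m = 248.1887 − y_svg.

Shape 1 is a line segment drawn with `<line>`. Its stroke #0000ff means cut at S799, F1250. After flipping Y the toolpath is (49.7720,193.9137) → (46.0759,227.6884).

Shape 2 is a quadratic bezier drawn with `<path>`. Its stroke #0000ff means cut at S799, F1250. After flipping Y the toolpath is (92.4193,138.2318) → (88.8560,112.0534) → (81.4191,88.1489) → (70.1085,66.5182) → (54.9242,47.1614) → (35.8663,30.0784) → (12.9347,15.2692).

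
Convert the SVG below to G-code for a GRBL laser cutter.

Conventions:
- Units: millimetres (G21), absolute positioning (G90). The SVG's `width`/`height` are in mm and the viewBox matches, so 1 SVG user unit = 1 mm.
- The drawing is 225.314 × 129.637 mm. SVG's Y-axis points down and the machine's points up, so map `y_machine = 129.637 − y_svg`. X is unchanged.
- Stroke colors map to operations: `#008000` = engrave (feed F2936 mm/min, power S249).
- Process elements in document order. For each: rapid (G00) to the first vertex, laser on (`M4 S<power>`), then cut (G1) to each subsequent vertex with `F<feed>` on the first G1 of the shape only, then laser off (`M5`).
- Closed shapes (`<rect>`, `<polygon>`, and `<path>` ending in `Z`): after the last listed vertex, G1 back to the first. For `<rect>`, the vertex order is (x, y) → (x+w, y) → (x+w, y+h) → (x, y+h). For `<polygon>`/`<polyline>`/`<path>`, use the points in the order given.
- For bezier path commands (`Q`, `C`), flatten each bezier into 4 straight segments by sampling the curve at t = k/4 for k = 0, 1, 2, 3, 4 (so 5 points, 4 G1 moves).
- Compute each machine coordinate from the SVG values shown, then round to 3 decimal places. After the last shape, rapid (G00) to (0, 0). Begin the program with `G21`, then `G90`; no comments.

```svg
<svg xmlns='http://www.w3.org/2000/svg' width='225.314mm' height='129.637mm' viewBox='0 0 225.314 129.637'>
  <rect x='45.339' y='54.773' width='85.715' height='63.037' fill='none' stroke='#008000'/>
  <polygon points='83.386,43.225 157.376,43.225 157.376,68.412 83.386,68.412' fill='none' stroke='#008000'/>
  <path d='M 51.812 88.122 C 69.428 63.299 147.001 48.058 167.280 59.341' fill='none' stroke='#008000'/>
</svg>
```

Since the viewBox matches the mm dimensions, user units are millimetres directly. The only transform is the Y-flip y_m = 129.637 − y_svg.

Shape 1 is a rectangle drawn with `<rect>`. Its stroke #008000 means engrave at S249, F2936. After flipping Y the toolpath is (45.339,74.864) → (131.054,74.864) → (131.054,11.827) → (45.339,11.827) → (45.339,74.864), returning to the start.

Shape 2 is a rectangle drawn with `<polygon>`. Its stroke #008000 means engrave at S249, F2936. After flipping Y the toolpath is (83.386,86.412) → (157.376,86.412) → (157.376,61.225) → (83.386,61.225) → (83.386,86.412), returning to the start.

Shape 3 is a cubic bezier drawn with `<path>`. Its stroke #008000 means engrave at S249, F2936. After flipping Y the toolpath is (51.812,41.515) → (74.434,58.071) → (108.547,69.445) → (143.160,74.050) → (167.280,70.296).

G21
G90
G00 X45.339 Y74.864
M4 S249
G1 X131.054 Y74.864 F2936
G1 X131.054 Y11.827
G1 X45.339 Y11.827
G1 X45.339 Y74.864
M5
G00 X83.386 Y86.412
M4 S249
G1 X157.376 Y86.412 F2936
G1 X157.376 Y61.225
G1 X83.386 Y61.225
G1 X83.386 Y86.412
M5
G00 X51.812 Y41.515
M4 S249
G1 X74.434 Y58.071 F2936
G1 X108.547 Y69.445
G1 X143.160 Y74.050
G1 X167.280 Y70.296
M5
G00 X0.000 Y0.000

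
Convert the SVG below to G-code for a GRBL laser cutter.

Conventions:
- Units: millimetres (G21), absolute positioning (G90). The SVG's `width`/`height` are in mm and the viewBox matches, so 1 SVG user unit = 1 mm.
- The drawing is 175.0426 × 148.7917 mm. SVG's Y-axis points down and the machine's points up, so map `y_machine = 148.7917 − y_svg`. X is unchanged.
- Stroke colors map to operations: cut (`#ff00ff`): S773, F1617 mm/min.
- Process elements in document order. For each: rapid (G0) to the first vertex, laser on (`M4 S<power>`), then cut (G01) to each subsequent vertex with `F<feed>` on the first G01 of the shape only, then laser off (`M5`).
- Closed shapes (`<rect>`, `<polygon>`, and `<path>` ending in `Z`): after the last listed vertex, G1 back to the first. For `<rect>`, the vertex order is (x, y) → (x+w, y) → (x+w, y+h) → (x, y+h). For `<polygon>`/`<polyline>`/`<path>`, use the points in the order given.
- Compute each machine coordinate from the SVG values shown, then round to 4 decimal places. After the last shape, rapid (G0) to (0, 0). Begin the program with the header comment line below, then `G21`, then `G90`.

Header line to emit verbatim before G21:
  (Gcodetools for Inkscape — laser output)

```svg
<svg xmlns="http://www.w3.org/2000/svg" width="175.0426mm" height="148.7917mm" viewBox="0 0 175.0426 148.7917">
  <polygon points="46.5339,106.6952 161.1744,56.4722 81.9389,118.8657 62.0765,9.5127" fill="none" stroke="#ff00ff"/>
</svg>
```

1 u = 1 mm; y_m = 148.7917 − y.

[1] `<polygon>` closed polygon, #ff00ff→cut S773 F1617: (46.5339,42.0965) → (161.1744,92.3195) → (81.9389,29.9260) → (62.0765,139.2790) → (46.5339,42.0965) (closed)

(Gcodetools for Inkscape — laser output)
G21
G90
G0 X46.5339 Y42.0965
M4 S773
G01 X161.1744 Y92.3195 F1617
G01 X81.9389 Y29.9260
G01 X62.0765 Y139.2790
G01 X46.5339 Y42.0965
M5
G0 X0.0000 Y0.0000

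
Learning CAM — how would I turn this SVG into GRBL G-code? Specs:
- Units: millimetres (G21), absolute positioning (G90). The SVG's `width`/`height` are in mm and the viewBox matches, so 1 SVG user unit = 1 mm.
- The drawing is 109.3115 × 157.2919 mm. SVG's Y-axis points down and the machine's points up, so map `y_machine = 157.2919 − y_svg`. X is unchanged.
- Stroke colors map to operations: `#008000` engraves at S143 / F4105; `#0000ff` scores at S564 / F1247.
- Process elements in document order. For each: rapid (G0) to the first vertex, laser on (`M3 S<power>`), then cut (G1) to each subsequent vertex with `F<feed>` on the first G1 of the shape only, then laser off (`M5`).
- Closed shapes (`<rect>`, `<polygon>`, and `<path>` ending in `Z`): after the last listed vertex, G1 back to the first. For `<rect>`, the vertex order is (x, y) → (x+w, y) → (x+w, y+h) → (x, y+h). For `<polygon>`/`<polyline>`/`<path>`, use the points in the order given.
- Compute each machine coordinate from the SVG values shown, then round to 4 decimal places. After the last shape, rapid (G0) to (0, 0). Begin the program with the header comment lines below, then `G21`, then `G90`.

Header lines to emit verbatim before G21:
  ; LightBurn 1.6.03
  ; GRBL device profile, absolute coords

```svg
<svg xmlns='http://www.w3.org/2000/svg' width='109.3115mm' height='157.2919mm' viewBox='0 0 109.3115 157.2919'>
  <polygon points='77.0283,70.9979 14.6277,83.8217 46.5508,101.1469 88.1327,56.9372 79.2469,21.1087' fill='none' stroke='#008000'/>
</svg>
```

; LightBurn 1.6.03
; GRBL device profile, absolute coords
G21
G90
G0 X77.0283 Y86.2940
M3 S143
G1 X14.6277 Y73.4702 F4105
G1 X46.5508 Y56.1450
G1 X88.1327 Y100.3547
G1 X79.2469 Y136.1832
G1 X77.0283 Y86.2940
M5
G0 X0.0000 Y0.0000

1 u = 1 mm; y_m = 157.2919 − y.

[1] `<polygon>` closed polygon, #008000→engrave S143 F4105: (77.0283,86.2940) → (14.6277,73.4702) → (46.5508,56.1450) → (88.1327,100.3547) → (79.2469,136.1832) → (77.0283,86.2940) (closed)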